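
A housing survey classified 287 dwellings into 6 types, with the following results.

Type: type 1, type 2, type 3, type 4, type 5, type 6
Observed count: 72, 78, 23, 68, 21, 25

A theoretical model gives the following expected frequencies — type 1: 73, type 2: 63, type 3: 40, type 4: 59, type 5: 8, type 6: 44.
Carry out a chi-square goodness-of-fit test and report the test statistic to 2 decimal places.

χ² = (72−73)²/73 + (78−63)²/63 + (23−40)²/40 + (68−59)²/59 + (21−8)²/8 + (25−44)²/44
   = 0.014 + 3.571 + 7.225 + 1.373 + 21.125 + 8.205
Sum = 41.51

41.51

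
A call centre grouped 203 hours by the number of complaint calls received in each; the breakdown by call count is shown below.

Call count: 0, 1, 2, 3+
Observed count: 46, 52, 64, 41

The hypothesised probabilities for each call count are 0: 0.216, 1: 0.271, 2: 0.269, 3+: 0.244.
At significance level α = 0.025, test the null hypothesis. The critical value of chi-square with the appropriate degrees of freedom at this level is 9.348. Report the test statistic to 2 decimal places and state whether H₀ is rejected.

Expected counts E_i = n·p_i: 203×0.216 = 43.848, 203×0.271 = 55.013, 203×0.269 = 54.607, 203×0.244 = 49.532.
0: (46 − 43.848)²/43.848 = 4.631104/43.848 = 0.106
1: (52 − 55.013)²/55.013 = 9.078169/55.013 = 0.165
2: (64 − 54.607)²/54.607 = 88.228449/54.607 = 1.616
3+: (41 − 49.532)²/49.532 = 72.795024/49.532 = 1.470
Sum = 3.36
df = 3. Since 3.36 < 9.348, we do not reject H₀.

3.36; do not reject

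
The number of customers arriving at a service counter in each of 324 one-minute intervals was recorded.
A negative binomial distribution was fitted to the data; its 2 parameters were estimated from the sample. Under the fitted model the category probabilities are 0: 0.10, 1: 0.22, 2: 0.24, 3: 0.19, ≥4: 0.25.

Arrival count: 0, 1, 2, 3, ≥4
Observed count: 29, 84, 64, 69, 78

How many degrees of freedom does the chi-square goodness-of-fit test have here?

There are k = 5 categories and 2 parameters estimated from the data, so df = 5 − 1 − 2 = 2.

2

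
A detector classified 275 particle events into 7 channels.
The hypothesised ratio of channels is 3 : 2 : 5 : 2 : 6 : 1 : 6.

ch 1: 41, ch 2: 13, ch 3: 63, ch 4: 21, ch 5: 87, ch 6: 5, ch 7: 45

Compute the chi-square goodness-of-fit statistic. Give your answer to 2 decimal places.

Ratio total = 25. Expected counts: 275×3/25 = 33, 275×2/25 = 22, 275×5/25 = 55, 275×2/25 = 22, 275×6/25 = 66, 275×1/25 = 11, 275×6/25 = 66.
χ² = (41−33)²/33 + (13−22)²/22 + (63−55)²/55 + (21−22)²/22 + (87−66)²/66 + (5−11)²/11 + (45−66)²/66
   = 1.939 + 3.682 + 1.164 + 0.045 + 6.682 + 3.273 + 6.682
Sum = 23.47

23.47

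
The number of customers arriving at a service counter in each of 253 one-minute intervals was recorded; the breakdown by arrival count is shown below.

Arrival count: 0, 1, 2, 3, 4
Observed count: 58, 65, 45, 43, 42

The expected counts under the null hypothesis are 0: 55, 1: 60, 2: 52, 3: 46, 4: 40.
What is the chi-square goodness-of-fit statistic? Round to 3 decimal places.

1.818

0: (58 − 55)²/55 = 9/55 = 0.1636
1: (65 − 60)²/60 = 25/60 = 0.4167
2: (45 − 52)²/52 = 49/52 = 0.9423
3: (43 − 46)²/46 = 9/46 = 0.1957
4: (42 − 40)²/40 = 4/40 = 0.1000
Sum = 1.818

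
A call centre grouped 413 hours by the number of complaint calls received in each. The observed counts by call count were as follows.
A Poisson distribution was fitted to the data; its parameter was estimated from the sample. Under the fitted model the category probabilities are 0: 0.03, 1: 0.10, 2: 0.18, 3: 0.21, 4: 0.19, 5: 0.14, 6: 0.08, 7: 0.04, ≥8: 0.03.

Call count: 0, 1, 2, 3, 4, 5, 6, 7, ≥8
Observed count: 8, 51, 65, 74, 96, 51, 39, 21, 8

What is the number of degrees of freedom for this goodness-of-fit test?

There are k = 9 categories and 1 parameter estimated from the data, so df = 9 − 1 − 1 = 7.

7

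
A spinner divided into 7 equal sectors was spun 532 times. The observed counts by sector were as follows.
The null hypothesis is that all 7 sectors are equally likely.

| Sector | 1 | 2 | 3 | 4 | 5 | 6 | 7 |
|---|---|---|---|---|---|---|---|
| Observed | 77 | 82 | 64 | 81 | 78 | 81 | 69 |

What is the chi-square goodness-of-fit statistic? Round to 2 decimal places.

3.74

Expected count for each of the 7 categories: 532/7 = 76.
cat         O        E   (O−E)²/E
1          77       76      0.013
2          82       76      0.474
3          64       76      1.895
4          81       76      0.329
5          78       76      0.053
6          81       76      0.329
7          69       76      0.645
Sum = 3.74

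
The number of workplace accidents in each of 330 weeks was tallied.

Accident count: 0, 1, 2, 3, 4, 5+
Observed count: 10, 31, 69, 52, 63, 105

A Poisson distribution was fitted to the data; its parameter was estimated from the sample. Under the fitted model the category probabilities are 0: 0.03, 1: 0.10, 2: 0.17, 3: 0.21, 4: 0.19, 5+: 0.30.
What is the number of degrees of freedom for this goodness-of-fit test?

There are k = 6 categories and 1 parameter estimated from the data, so df = 6 − 1 − 1 = 4.

4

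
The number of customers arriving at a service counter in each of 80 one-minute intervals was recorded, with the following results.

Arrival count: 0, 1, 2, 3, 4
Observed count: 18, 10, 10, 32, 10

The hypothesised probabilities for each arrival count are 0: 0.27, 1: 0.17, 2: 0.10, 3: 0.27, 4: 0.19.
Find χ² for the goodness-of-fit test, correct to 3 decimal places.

8.839

Expected counts E_i = n·p_i: 80×0.27 = 21.6, 80×0.17 = 13.6, 80×0.10 = 8, 80×0.27 = 21.6, 80×0.19 = 15.2.
0: (18 − 21.6)²/21.6 = 12.96/21.6 = 0.6000
1: (10 − 13.6)²/13.6 = 12.96/13.6 = 0.9529
2: (10 − 8)²/8 = 4/8 = 0.5000
3: (32 − 21.6)²/21.6 = 108.16/21.6 = 5.0074
4: (10 − 15.2)²/15.2 = 27.04/15.2 = 1.7789
Sum = 8.839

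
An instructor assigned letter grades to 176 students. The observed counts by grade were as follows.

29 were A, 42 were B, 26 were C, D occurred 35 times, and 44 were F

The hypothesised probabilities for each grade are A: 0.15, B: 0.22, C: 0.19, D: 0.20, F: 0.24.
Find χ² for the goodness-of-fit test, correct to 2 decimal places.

Expected counts E_i = n·p_i: 176×0.15 = 26.4, 176×0.22 = 38.72, 176×0.19 = 33.44, 176×0.20 = 35.2, 176×0.24 = 42.24.
A: (29 − 26.4)²/26.4 = 6.76/26.4 = 0.256
B: (42 − 38.72)²/38.72 = 10.7584/38.72 = 0.278
C: (26 − 33.44)²/33.44 = 55.3536/33.44 = 1.655
D: (35 − 35.2)²/35.2 = 0.04/35.2 = 0.001
F: (44 − 42.24)²/42.24 = 3.0976/42.24 = 0.073
Sum = 2.26

2.26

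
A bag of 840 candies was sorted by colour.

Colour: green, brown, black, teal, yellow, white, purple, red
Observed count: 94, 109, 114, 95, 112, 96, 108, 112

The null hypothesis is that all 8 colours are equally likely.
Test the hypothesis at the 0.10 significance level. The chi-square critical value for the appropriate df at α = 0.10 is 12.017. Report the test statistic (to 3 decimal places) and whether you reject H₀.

Expected count for each of the 8 categories: 840/8 = 105.
green: (94 − 105)²/105 = 121/105 = 1.1524
brown: (109 − 105)²/105 = 16/105 = 0.1524
black: (114 − 105)²/105 = 81/105 = 0.7714
teal: (95 − 105)²/105 = 100/105 = 0.9524
yellow: (112 − 105)²/105 = 49/105 = 0.4667
white: (96 − 105)²/105 = 81/105 = 0.7714
purple: (108 − 105)²/105 = 9/105 = 0.0857
red: (112 − 105)²/105 = 49/105 = 0.4667
Sum = 4.819
df = 7. Since 4.819 < 12.017, we do not reject H₀.

4.819; do not reject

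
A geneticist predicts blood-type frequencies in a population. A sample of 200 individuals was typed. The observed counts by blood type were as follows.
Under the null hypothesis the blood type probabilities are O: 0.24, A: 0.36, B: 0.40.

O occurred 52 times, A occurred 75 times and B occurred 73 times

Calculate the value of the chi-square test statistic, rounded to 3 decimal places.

Expected counts E_i = n·p_i: 200×0.24 = 48, 200×0.36 = 72, 200×0.40 = 80.
χ² = (52−48)²/48 + (75−72)²/72 + (73−80)²/80
   = 0.3333 + 0.1250 + 0.6125
Sum = 1.071

1.071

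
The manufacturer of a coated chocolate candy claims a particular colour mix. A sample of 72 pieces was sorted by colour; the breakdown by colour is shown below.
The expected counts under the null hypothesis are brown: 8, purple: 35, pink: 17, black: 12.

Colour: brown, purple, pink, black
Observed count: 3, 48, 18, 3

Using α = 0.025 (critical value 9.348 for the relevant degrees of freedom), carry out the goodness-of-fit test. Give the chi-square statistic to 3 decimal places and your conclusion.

cat         O        E   (O−E)²/E
brown       3        8     3.1250
purple     48       35     4.8286
pink       18       17     0.0588
black       3       12     6.7500
Sum = 14.762
df = 3. Since 14.762 > 9.348, we reject H₀.

14.762; reject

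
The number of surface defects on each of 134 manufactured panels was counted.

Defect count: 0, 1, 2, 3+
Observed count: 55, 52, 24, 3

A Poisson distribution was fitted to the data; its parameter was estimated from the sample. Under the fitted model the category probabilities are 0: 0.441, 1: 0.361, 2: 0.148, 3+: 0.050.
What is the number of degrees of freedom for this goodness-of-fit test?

2

There are k = 4 categories and 1 parameter estimated from the data, so df = 4 − 1 − 1 = 2.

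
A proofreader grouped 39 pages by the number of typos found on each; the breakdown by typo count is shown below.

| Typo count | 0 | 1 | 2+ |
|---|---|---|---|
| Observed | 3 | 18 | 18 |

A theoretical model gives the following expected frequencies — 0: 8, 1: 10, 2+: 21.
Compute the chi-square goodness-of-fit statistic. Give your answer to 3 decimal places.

χ² = (3−8)²/8 + (18−10)²/10 + (18−21)²/21
   = 3.1250 + 6.4000 + 0.4286
Sum = 9.954

9.954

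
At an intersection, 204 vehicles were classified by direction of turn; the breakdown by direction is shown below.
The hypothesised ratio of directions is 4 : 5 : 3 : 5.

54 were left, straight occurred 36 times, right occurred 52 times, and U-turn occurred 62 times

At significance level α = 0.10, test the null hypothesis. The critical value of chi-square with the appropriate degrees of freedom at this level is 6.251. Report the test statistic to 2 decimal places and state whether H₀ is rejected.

17.53; reject

Ratio total = 17. Expected counts: 204×4/17 = 48, 204×5/17 = 60, 204×3/17 = 36, 204×5/17 = 60.
χ² = (54−48)²/48 + (36−60)²/60 + (52−36)²/36 + (62−60)²/60
   = 0.750 + 9.600 + 7.111 + 0.067
Sum = 17.53
df = 3. Since 17.53 > 6.251, we reject H₀.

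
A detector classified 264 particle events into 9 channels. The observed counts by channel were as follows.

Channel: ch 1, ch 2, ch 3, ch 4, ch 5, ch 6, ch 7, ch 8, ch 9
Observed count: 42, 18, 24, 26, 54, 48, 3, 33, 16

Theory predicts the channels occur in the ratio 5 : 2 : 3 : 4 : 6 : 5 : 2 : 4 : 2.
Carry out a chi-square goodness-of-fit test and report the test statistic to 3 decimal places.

14.419

Ratio total = 33. Expected counts: 264×5/33 = 40, 264×2/33 = 16, 264×3/33 = 24, 264×4/33 = 32, 264×6/33 = 48, 264×5/33 = 40, 264×2/33 = 16, 264×4/33 = 32, 264×2/33 = 16.
χ² = (42−40)²/40 + (18−16)²/16 + (24−24)²/24 + (26−32)²/32 + (54−48)²/48 + (48−40)²/40 + (3−16)²/16 + (33−32)²/32 + (16−16)²/16
   = 0.1000 + 0.2500 + 0.0000 + 1.1250 + 0.7500 + 1.6000 + 10.5625 + 0.0313 + 0.0000
Sum = 14.419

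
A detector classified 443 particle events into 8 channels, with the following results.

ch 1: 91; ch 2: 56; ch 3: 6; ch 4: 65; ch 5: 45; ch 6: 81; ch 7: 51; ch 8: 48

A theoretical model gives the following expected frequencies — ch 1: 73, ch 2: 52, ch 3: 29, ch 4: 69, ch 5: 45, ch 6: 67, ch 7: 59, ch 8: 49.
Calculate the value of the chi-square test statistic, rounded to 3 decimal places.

27.250

χ² = (91−73)²/73 + (56−52)²/52 + (6−29)²/29 + (65−69)²/69 + (45−45)²/45 + (81−67)²/67 + (51−59)²/59 + (48−49)²/49
   = 4.4384 + 0.3077 + 18.2414 + 0.2319 + 0.0000 + 2.9254 + 1.0847 + 0.0204
Sum = 27.250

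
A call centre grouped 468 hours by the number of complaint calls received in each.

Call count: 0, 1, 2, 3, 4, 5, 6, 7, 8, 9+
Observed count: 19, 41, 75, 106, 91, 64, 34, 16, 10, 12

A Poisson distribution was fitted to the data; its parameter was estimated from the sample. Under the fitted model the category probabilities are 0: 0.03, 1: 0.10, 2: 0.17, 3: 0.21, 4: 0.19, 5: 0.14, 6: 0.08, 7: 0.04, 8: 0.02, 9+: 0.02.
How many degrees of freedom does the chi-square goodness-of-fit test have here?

There are k = 10 categories and 1 parameter estimated from the data, so df = 10 − 1 − 1 = 8.

8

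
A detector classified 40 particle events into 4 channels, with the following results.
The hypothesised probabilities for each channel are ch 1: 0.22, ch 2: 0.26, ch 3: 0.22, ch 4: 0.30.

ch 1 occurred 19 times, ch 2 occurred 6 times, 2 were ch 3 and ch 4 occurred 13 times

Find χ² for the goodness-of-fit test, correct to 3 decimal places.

Expected counts E_i = n·p_i: 40×0.22 = 8.8, 40×0.26 = 10.4, 40×0.22 = 8.8, 40×0.30 = 12.
ch 1: (19 − 8.8)²/8.8 = 104.04/8.8 = 11.8227
ch 2: (6 − 10.4)²/10.4 = 19.36/10.4 = 1.8615
ch 3: (2 − 8.8)²/8.8 = 46.24/8.8 = 5.2545
ch 4: (13 − 12)²/12 = 1/12 = 0.0833
Sum = 19.022

19.022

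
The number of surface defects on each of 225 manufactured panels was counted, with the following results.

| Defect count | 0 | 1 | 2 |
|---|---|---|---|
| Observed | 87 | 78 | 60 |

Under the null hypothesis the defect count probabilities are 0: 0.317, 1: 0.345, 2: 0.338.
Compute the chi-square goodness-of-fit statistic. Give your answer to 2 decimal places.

6.83

Expected counts E_i = n·p_i: 225×0.317 = 71.325, 225×0.345 = 77.625, 225×0.338 = 76.05.
χ² = (87−71.325)²/71.325 + (78−77.625)²/77.625 + (60−76.05)²/76.05
   = 3.445 + 0.002 + 3.387
Sum = 6.83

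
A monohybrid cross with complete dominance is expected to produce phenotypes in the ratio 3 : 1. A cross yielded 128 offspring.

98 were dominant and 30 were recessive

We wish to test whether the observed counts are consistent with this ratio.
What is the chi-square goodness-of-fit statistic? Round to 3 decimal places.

0.167

Ratio total = 4. Expected counts: 128×3/4 = 96, 128×1/4 = 32.
dominant: (98 − 96)²/96 = 4/96 = 0.0417
recessive: (30 − 32)²/32 = 4/32 = 0.1250
Sum = 0.167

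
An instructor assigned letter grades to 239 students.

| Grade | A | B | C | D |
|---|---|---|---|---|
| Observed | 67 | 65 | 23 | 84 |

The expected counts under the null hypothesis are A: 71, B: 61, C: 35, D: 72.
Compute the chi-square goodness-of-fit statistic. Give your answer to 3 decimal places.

6.602

A: (67 − 71)²/71 = 16/71 = 0.2254
B: (65 − 61)²/61 = 16/61 = 0.2623
C: (23 − 35)²/35 = 144/35 = 4.1143
D: (84 − 72)²/72 = 144/72 = 2.0000
Sum = 6.602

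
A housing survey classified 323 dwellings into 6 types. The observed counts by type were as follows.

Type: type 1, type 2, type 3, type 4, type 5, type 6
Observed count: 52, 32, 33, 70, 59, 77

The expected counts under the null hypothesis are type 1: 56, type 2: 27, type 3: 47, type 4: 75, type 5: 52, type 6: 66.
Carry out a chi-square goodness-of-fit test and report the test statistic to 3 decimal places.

cat         O        E   (O−E)²/E
type 1     52       56     0.2857
type 2     32       27     0.9259
type 3     33       47     4.1702
type 4     70       75     0.3333
type 5     59       52     0.9423
type 6     77       66     1.8333
Sum = 8.491

8.491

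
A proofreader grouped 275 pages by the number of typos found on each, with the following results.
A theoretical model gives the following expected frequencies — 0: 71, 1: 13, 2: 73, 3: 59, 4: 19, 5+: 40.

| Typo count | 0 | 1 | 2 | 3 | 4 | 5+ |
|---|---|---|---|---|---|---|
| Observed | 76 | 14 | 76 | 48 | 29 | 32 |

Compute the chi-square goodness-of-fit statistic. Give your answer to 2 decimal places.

cat         O        E   (O−E)²/E
0          76       71      0.352
1          14       13      0.077
2          76       73      0.123
3          48       59      2.051
4          29       19      5.263
5+         32       40      1.600
Sum = 9.47

9.47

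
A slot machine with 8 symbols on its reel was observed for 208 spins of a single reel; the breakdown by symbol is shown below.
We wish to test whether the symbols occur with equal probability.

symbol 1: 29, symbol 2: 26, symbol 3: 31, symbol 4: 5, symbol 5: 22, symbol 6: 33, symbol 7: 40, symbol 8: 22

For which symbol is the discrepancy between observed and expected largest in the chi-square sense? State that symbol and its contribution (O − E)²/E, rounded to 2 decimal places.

symbol 4, 16.96

Under H₀ each category has probability 1/8, so each expected count is 208/8 = 26.
χ² = (29−26)²/26 + (26−26)²/26 + (31−26)²/26 + (5−26)²/26 + (22−26)²/26 + (33−26)²/26 + (40−26)²/26 + (22−26)²/26
   = 0.346 + 0.000 + 0.962 + 16.962 + 0.615 + 1.885 + 7.538 + 0.615
The largest term is for symbol 4: 16.96.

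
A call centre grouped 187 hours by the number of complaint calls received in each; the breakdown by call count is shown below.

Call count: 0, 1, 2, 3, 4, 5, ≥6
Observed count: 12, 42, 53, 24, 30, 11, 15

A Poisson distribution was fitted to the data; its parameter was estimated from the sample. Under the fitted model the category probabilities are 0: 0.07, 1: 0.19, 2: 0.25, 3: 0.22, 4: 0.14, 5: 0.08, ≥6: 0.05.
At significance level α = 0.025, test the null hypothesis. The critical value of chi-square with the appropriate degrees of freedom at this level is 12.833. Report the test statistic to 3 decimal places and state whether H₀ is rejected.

Expected counts E_i = n·p_i: 187×0.07 = 13.09, 187×0.19 = 35.53, 187×0.25 = 46.75, 187×0.22 = 41.14, 187×0.14 = 26.18, 187×0.08 = 14.96, 187×0.05 = 9.35.
0: (12 − 13.09)²/13.09 = 1.1881/13.09 = 0.0908
1: (42 − 35.53)²/35.53 = 41.8609/35.53 = 1.1782
2: (53 − 46.75)²/46.75 = 39.0625/46.75 = 0.8356
3: (24 − 41.14)²/41.14 = 293.7796/41.14 = 7.1410
4: (30 − 26.18)²/26.18 = 14.5924/26.18 = 0.5574
5: (11 − 14.96)²/14.96 = 15.6816/14.96 = 1.0482
≥6: (15 − 9.35)²/9.35 = 31.9225/9.35 = 3.4142
Sum = 14.265
df = 5. Since 14.265 > 12.833, we reject H₀.

14.265; reject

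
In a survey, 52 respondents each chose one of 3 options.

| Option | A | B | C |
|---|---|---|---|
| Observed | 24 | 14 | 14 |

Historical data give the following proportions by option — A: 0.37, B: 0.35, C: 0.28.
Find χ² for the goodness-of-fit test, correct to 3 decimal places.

Expected counts E_i = n·p_i: 52×0.37 = 19.24, 52×0.35 = 18.2, 52×0.28 = 14.56.
χ² = (24−19.24)²/19.24 + (14−18.2)²/18.2 + (14−14.56)²/14.56
   = 1.1776 + 0.9692 + 0.0215
Sum = 2.168

2.168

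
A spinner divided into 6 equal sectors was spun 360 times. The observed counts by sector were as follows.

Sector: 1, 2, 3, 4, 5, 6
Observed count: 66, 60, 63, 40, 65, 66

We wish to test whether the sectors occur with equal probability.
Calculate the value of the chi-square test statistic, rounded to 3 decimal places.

Expected count for each of the 6 categories: 360/6 = 60.
χ² = (66−60)²/60 + (60−60)²/60 + (63−60)²/60 + (40−60)²/60 + (65−60)²/60 + (66−60)²/60
   = 0.6000 + 0.0000 + 0.1500 + 6.6667 + 0.4167 + 0.6000
Sum = 8.433

8.433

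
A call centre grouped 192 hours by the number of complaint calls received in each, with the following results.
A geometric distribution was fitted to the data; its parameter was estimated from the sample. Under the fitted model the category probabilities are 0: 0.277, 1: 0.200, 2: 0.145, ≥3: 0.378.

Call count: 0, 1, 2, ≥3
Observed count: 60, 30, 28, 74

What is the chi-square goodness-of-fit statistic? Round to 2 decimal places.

Expected counts E_i = n·p_i: 192×0.277 = 53.184, 192×0.200 = 38.4, 192×0.145 = 27.84, 192×0.378 = 72.576.
0: (60 − 53.184)²/53.184 = 46.457856/53.184 = 0.874
1: (30 − 38.4)²/38.4 = 70.56/38.4 = 1.838
2: (28 − 27.84)²/27.84 = 0.0256/27.84 = 0.001
≥3: (74 − 72.576)²/72.576 = 2.027776/72.576 = 0.028
Sum = 2.74

2.74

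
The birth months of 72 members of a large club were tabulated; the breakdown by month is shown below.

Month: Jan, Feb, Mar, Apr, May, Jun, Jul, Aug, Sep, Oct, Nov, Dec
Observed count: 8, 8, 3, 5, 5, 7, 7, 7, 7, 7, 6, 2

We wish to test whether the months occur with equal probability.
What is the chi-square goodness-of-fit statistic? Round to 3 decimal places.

6.667

Under H₀ each category has probability 1/12, so each expected count is 72/12 = 6.
cat         O        E   (O−E)²/E
Jan         8        6     0.6667
Feb         8        6     0.6667
Mar         3        6     1.5000
Apr         5        6     0.1667
May         5        6     0.1667
Jun         7        6     0.1667
Jul         7        6     0.1667
Aug         7        6     0.1667
Sep         7        6     0.1667
Oct         7        6     0.1667
Nov         6        6     0.0000
Dec         2        6     2.6667
Sum = 6.667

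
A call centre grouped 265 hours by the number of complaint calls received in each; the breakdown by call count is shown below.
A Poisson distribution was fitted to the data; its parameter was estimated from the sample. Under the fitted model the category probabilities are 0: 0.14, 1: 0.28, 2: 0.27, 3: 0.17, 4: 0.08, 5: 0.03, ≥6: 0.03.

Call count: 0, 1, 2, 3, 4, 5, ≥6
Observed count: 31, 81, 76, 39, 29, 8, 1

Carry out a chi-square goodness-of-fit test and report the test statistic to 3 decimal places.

Expected counts E_i = n·p_i: 265×0.14 = 37.1, 265×0.28 = 74.2, 265×0.27 = 71.55, 265×0.17 = 45.05, 265×0.08 = 21.2, 265×0.03 = 7.95, 265×0.03 = 7.95.
χ² = (31−37.1)²/37.1 + (81−74.2)²/74.2 + (76−71.55)²/71.55 + (39−45.05)²/45.05 + (29−21.2)²/21.2 + (8−7.95)²/7.95 + (1−7.95)²/7.95
   = 1.0030 + 0.6232 + 0.2768 + 0.8125 + 2.8698 + 0.0003 + 6.0758
Sum = 11.661

11.661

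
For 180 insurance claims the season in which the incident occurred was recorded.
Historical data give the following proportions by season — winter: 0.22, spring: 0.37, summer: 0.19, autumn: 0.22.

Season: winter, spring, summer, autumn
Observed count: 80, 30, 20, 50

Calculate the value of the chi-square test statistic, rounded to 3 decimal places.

69.957

Expected counts E_i = n·p_i: 180×0.22 = 39.6, 180×0.37 = 66.6, 180×0.19 = 34.2, 180×0.22 = 39.6.
winter: (80 − 39.6)²/39.6 = 1632.16/39.6 = 41.2162
spring: (30 − 66.6)²/66.6 = 1339.56/66.6 = 20.1135
summer: (20 − 34.2)²/34.2 = 201.64/34.2 = 5.8959
autumn: (50 − 39.6)²/39.6 = 108.16/39.6 = 2.7313
Sum = 69.957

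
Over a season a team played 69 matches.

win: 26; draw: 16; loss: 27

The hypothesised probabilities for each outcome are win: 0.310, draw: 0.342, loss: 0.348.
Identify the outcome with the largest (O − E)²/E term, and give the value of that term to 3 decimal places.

Expected counts E_i = n·p_i: 69×0.310 = 21.39, 69×0.342 = 23.598, 69×0.348 = 24.012.
cat         O        E   (O−E)²/E
win        26    21.39     0.9936
draw       16   23.598     2.4464
loss       27   24.012     0.3718
The largest term is for draw: 2.446.

draw, 2.446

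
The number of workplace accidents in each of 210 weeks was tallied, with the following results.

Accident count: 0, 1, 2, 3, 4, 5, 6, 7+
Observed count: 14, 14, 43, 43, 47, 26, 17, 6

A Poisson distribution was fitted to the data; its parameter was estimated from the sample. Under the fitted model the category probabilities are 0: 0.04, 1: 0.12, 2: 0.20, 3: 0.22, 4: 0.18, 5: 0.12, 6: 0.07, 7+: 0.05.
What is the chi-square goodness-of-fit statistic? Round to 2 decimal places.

Expected counts E_i = n·p_i: 210×0.04 = 8.4, 210×0.12 = 25.2, 210×0.20 = 42, 210×0.22 = 46.2, 210×0.18 = 37.8, 210×0.12 = 25.2, 210×0.07 = 14.7, 210×0.05 = 10.5.
0: (14 − 8.4)²/8.4 = 31.36/8.4 = 3.733
1: (14 − 25.2)²/25.2 = 125.44/25.2 = 4.978
2: (43 − 42)²/42 = 1/42 = 0.024
3: (43 − 46.2)²/46.2 = 10.24/46.2 = 0.222
4: (47 − 37.8)²/37.8 = 84.64/37.8 = 2.239
5: (26 − 25.2)²/25.2 = 0.64/25.2 = 0.025
6: (17 − 14.7)²/14.7 = 5.29/14.7 = 0.360
7+: (6 − 10.5)²/10.5 = 20.25/10.5 = 1.929
Sum = 13.51

13.51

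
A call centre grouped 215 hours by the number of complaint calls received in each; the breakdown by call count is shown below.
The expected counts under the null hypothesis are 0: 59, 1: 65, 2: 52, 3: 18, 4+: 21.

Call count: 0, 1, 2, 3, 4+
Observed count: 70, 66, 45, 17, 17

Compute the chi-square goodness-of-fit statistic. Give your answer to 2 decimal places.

cat         O        E   (O−E)²/E
0          70       59      2.051
1          66       65      0.015
2          45       52      0.942
3          17       18      0.056
4+         17       21      0.762
Sum = 3.83

3.83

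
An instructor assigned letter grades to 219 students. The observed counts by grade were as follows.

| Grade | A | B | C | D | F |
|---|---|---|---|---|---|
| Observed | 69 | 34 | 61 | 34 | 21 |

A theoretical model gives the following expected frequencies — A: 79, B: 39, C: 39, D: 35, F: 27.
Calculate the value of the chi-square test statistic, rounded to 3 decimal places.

15.679

cat         O        E   (O−E)²/E
A          69       79     1.2658
B          34       39     0.6410
C          61       39    12.4103
D          34       35     0.0286
F          21       27     1.3333
Sum = 15.679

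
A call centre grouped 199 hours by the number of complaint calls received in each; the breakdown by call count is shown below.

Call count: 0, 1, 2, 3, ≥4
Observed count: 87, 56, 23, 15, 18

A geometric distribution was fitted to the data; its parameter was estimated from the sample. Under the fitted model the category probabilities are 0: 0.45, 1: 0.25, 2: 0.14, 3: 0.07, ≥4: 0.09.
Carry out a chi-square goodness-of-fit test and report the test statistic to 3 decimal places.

1.788

Expected counts E_i = n·p_i: 199×0.45 = 89.55, 199×0.25 = 49.75, 199×0.14 = 27.86, 199×0.07 = 13.93, 199×0.09 = 17.91.
0: (87 − 89.55)²/89.55 = 6.5025/89.55 = 0.0726
1: (56 − 49.75)²/49.75 = 39.0625/49.75 = 0.7852
2: (23 − 27.86)²/27.86 = 23.6196/27.86 = 0.8478
3: (15 − 13.93)²/13.93 = 1.1449/13.93 = 0.0822
≥4: (18 − 17.91)²/17.91 = 0.0081/17.91 = 0.0005
Sum = 1.788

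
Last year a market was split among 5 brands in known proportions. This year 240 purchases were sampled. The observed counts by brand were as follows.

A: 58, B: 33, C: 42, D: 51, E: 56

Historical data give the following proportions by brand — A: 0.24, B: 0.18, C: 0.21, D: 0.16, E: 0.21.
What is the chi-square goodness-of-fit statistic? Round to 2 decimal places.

Expected counts E_i = n·p_i: 240×0.24 = 57.6, 240×0.18 = 43.2, 240×0.21 = 50.4, 240×0.16 = 38.4, 240×0.21 = 50.4.
A: (58 − 57.6)²/57.6 = 0.16/57.6 = 0.003
B: (33 − 43.2)²/43.2 = 104.04/43.2 = 2.408
C: (42 − 50.4)²/50.4 = 70.56/50.4 = 1.400
D: (51 − 38.4)²/38.4 = 158.76/38.4 = 4.134
E: (56 − 50.4)²/50.4 = 31.36/50.4 = 0.622
Sum = 8.57

8.57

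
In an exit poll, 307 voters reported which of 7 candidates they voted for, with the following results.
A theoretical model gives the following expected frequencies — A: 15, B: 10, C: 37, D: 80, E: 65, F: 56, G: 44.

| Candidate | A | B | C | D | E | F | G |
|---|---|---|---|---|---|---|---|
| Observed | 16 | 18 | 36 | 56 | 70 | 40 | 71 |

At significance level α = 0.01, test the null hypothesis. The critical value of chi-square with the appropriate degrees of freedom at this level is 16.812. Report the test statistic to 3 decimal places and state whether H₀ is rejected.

cat         O        E   (O−E)²/E
A          16       15     0.0667
B          18       10     6.4000
C          36       37     0.0270
D          56       80     7.2000
E          70       65     0.3846
F          40       56     4.5714
G          71       44    16.5682
Sum = 35.218
df = 6. Since 35.218 > 16.812, we reject H₀.

35.218; reject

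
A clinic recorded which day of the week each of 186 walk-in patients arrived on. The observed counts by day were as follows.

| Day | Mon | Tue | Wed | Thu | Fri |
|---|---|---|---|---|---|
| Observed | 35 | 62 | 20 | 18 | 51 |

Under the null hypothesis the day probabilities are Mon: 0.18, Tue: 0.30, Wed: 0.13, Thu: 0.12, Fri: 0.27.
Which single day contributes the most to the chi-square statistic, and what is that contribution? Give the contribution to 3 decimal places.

Thu, 0.836

Expected counts E_i = n·p_i: 186×0.18 = 33.48, 186×0.30 = 55.8, 186×0.13 = 24.18, 186×0.12 = 22.32, 186×0.27 = 50.22.
χ² = (35−33.48)²/33.48 + (62−55.8)²/55.8 + (20−24.18)²/24.18 + (18−22.32)²/22.32 + (51−50.22)²/50.22
   = 0.0690 + 0.6889 + 0.7226 + 0.8361 + 0.0121
The largest term is for Thu: 0.836.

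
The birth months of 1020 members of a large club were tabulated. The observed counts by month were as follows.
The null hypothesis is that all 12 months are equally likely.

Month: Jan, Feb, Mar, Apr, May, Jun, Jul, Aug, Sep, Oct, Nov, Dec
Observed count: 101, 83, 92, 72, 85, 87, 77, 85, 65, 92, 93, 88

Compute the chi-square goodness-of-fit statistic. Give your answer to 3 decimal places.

12.565

Under H₀ each category has probability 1/12, so each expected count is 1020/12 = 85.
Jan: (101 − 85)²/85 = 256/85 = 3.0118
Feb: (83 − 85)²/85 = 4/85 = 0.0471
Mar: (92 − 85)²/85 = 49/85 = 0.5765
Apr: (72 − 85)²/85 = 169/85 = 1.9882
May: (85 − 85)²/85 = 0/85 = 0.0000
Jun: (87 − 85)²/85 = 4/85 = 0.0471
Jul: (77 − 85)²/85 = 64/85 = 0.7529
Aug: (85 − 85)²/85 = 0/85 = 0.0000
Sep: (65 − 85)²/85 = 400/85 = 4.7059
Oct: (92 − 85)²/85 = 49/85 = 0.5765
Nov: (93 − 85)²/85 = 64/85 = 0.7529
Dec: (88 − 85)²/85 = 9/85 = 0.1059
Sum = 12.565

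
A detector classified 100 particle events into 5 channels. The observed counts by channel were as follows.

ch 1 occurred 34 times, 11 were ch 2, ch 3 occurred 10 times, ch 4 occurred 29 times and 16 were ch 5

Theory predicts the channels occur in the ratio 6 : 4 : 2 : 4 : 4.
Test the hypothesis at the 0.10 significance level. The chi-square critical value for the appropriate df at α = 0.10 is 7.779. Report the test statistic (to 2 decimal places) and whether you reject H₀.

Ratio total = 20. Expected counts: 100×6/20 = 30, 100×4/20 = 20, 100×2/20 = 10, 100×4/20 = 20, 100×4/20 = 20.
ch 1: (34 − 30)²/30 = 16/30 = 0.533
ch 2: (11 − 20)²/20 = 81/20 = 4.050
ch 3: (10 − 10)²/10 = 0/10 = 0.000
ch 4: (29 − 20)²/20 = 81/20 = 4.050
ch 5: (16 − 20)²/20 = 16/20 = 0.800
Sum = 9.43
df = 4. Since 9.43 > 7.779, we reject H₀.

9.43; reject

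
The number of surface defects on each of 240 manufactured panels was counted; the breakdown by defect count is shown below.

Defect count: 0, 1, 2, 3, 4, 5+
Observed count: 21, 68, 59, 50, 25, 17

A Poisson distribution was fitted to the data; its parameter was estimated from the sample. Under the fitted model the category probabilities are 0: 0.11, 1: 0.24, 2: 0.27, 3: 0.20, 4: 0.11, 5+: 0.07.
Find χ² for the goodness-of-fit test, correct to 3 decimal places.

3.661

Expected counts E_i = n·p_i: 240×0.11 = 26.4, 240×0.24 = 57.6, 240×0.27 = 64.8, 240×0.20 = 48, 240×0.11 = 26.4, 240×0.07 = 16.8.
0: (21 − 26.4)²/26.4 = 29.16/26.4 = 1.1045
1: (68 − 57.6)²/57.6 = 108.16/57.6 = 1.8778
2: (59 − 64.8)²/64.8 = 33.64/64.8 = 0.5191
3: (50 − 48)²/48 = 4/48 = 0.0833
4: (25 − 26.4)²/26.4 = 1.96/26.4 = 0.0742
5+: (17 − 16.8)²/16.8 = 0.04/16.8 = 0.0024
Sum = 3.661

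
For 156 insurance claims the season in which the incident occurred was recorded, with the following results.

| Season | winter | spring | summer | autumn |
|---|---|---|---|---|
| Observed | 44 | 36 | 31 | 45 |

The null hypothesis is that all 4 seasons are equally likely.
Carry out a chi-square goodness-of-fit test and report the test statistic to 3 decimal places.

Under H₀ each category has probability 1/4, so each expected count is 156/4 = 39.
winter: (44 − 39)²/39 = 25/39 = 0.6410
spring: (36 − 39)²/39 = 9/39 = 0.2308
summer: (31 − 39)²/39 = 64/39 = 1.6410
autumn: (45 − 39)²/39 = 36/39 = 0.9231
Sum = 3.436

3.436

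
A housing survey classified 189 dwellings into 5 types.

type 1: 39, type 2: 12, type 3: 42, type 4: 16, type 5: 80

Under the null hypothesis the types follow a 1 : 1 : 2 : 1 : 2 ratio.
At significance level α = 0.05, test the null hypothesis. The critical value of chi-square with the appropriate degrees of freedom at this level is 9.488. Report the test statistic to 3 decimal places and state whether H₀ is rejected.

33.333; reject

Ratio total = 7. Expected counts: 189×1/7 = 27, 189×1/7 = 27, 189×2/7 = 54, 189×1/7 = 27, 189×2/7 = 54.
χ² = (39−27)²/27 + (12−27)²/27 + (42−54)²/54 + (16−27)²/27 + (80−54)²/54
   = 5.3333 + 8.3333 + 2.6667 + 4.4815 + 12.5185
Sum = 33.333
df = 4. Since 33.333 > 9.488, we reject H₀.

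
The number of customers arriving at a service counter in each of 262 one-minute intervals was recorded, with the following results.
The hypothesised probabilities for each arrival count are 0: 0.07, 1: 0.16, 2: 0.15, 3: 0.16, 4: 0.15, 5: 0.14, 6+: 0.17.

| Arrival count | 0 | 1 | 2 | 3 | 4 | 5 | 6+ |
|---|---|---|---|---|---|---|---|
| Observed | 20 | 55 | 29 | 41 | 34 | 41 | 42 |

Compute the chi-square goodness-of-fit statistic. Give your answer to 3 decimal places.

8.320

Expected counts E_i = n·p_i: 262×0.07 = 18.34, 262×0.16 = 41.92, 262×0.15 = 39.3, 262×0.16 = 41.92, 262×0.15 = 39.3, 262×0.14 = 36.68, 262×0.17 = 44.54.
cat         O        E   (O−E)²/E
0          20    18.34     0.1503
1          55    41.92     4.0813
2          29     39.3     2.6995
3          41    41.92     0.0202
4          34     39.3     0.7148
5          41    36.68     0.5088
6+         42    44.54     0.1448
Sum = 8.320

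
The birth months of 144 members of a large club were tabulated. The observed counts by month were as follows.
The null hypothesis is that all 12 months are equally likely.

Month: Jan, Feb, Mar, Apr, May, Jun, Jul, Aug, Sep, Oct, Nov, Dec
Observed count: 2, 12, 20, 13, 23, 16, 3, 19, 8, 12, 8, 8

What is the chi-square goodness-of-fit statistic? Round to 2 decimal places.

Expected count for each of the 12 categories: 144/12 = 12.
cat         O        E   (O−E)²/E
Jan         2       12      8.333
Feb        12       12      0.000
Mar        20       12      5.333
Apr        13       12      0.083
May        23       12     10.083
Jun        16       12      1.333
Jul         3       12      6.750
Aug        19       12      4.083
Sep         8       12      1.333
Oct        12       12      0.000
Nov         8       12      1.333
Dec         8       12      1.333
Sum = 40.00

40.00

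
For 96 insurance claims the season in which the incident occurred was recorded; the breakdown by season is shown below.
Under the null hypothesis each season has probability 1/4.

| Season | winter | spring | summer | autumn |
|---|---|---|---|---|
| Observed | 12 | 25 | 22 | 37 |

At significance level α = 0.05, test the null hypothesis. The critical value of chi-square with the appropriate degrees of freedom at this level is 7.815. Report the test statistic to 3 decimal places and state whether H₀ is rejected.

Expected count for each of the 4 categories: 96/4 = 24.
cat         O        E   (O−E)²/E
winter     12       24     6.0000
spring     25       24     0.0417
summer     22       24     0.1667
autumn     37       24     7.0417
Sum = 13.250
df = 3. Since 13.250 > 7.815, we reject H₀.

13.250; reject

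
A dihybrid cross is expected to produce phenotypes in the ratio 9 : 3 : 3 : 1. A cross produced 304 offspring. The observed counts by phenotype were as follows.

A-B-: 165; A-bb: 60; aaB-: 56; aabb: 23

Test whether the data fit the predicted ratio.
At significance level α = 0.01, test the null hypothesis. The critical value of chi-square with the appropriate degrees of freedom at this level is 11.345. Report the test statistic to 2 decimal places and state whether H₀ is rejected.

Ratio total = 16. Expected counts: 304×9/16 = 171, 304×3/16 = 57, 304×3/16 = 57, 304×1/16 = 19.
A-B-: (165 − 171)²/171 = 36/171 = 0.211
A-bb: (60 − 57)²/57 = 9/57 = 0.158
aaB-: (56 − 57)²/57 = 1/57 = 0.018
aabb: (23 − 19)²/19 = 16/19 = 0.842
Sum = 1.23
df = 3. Since 1.23 < 11.345, we do not reject H₀.

1.23; do not reject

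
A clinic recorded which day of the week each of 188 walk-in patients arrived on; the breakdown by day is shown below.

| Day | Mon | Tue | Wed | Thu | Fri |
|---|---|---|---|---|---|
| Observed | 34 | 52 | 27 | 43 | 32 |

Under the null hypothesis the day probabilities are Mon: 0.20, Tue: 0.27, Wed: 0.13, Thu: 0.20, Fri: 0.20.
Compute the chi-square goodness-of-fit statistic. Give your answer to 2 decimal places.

2.25

Expected counts E_i = n·p_i: 188×0.20 = 37.6, 188×0.27 = 50.76, 188×0.13 = 24.44, 188×0.20 = 37.6, 188×0.20 = 37.6.
χ² = (34−37.6)²/37.6 + (52−50.76)²/50.76 + (27−24.44)²/24.44 + (43−37.6)²/37.6 + (32−37.6)²/37.6
   = 0.345 + 0.030 + 0.268 + 0.776 + 0.834
Sum = 2.25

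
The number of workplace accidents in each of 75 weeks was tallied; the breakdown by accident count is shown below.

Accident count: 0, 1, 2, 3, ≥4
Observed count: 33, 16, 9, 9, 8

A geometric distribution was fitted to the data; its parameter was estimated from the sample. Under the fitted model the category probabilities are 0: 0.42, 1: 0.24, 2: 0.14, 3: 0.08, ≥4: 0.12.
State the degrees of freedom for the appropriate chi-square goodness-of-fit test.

There are k = 5 categories and 1 parameter estimated from the data, so df = 5 − 1 − 1 = 3.

3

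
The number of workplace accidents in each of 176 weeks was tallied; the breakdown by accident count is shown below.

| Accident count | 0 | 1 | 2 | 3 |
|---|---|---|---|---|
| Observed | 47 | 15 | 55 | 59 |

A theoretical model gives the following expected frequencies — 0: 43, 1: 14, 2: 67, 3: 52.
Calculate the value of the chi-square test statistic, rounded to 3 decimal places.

3.535

0: (47 − 43)²/43 = 16/43 = 0.3721
1: (15 − 14)²/14 = 1/14 = 0.0714
2: (55 − 67)²/67 = 144/67 = 2.1493
3: (59 − 52)²/52 = 49/52 = 0.9423
Sum = 3.535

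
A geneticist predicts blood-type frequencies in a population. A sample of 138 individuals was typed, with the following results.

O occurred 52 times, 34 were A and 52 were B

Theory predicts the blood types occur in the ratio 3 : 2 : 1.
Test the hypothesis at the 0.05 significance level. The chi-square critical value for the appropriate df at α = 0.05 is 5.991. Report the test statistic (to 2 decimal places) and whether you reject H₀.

Ratio total = 6. Expected counts: 138×3/6 = 69, 138×2/6 = 46, 138×1/6 = 23.
cat         O        E   (O−E)²/E
O          52       69      4.188
A          34       46      3.130
B          52       23     36.565
Sum = 43.88
df = 2. Since 43.88 > 5.991, we reject H₀.

43.88; reject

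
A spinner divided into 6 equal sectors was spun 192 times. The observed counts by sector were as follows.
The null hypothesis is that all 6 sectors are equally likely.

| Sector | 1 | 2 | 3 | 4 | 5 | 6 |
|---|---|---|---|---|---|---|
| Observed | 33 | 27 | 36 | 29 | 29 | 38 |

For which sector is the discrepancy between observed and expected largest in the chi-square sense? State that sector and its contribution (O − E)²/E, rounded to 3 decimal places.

6, 1.125

Expected count for each of the 6 categories: 192/6 = 32.
1: (33 − 32)²/32 = 1/32 = 0.0313
2: (27 − 32)²/32 = 25/32 = 0.7813
3: (36 − 32)²/32 = 16/32 = 0.5000
4: (29 − 32)²/32 = 9/32 = 0.2813
5: (29 − 32)²/32 = 9/32 = 0.2813
6: (38 − 32)²/32 = 36/32 = 1.1250
The largest term is for 6: 1.125.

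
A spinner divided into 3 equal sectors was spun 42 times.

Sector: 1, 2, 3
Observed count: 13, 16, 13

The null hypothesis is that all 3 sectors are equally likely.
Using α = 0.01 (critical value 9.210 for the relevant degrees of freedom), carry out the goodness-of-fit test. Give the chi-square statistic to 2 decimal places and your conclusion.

Expected count for each of the 3 categories: 42/3 = 14.
χ² = (13−14)²/14 + (16−14)²/14 + (13−14)²/14
   = 0.071 + 0.286 + 0.071
Sum = 0.43
df = 2. Since 0.43 < 9.210, we do not reject H₀.

0.43; do not reject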